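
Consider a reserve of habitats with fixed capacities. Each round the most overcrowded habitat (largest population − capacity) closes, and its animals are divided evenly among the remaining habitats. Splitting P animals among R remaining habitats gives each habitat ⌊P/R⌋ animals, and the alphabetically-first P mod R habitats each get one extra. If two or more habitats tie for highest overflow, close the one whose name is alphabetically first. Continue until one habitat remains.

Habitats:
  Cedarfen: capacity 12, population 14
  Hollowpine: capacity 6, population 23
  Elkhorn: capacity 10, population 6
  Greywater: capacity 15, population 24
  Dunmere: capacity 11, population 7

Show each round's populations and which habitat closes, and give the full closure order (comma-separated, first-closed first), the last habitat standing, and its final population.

Closure order: Hollowpine, Greywater, Cedarfen, Dunmere
Last habitat: Elkhorn with 74 animals

Round 1: Cedarfen=14 Dunmere=7 Elkhorn=6 Greywater=24 Hollowpine=23 → close Hollowpine (overflow 17)
  23÷4 = 5 each, +1 to first 3
Round 2: Cedarfen=20 Dunmere=13 Elkhorn=12 Greywater=29 → close Greywater (overflow 14)
  29÷3 = 9 each, +1 to first 2
Round 3: Cedarfen=30 Dunmere=23 Elkhorn=21 → close Cedarfen (overflow 18)
  30÷2 = 15 each, +1 to first 0
Round 4: Dunmere=38 Elkhorn=36 → close Dunmere (overflow 27)
  38÷1 = 38 each, +1 to first 0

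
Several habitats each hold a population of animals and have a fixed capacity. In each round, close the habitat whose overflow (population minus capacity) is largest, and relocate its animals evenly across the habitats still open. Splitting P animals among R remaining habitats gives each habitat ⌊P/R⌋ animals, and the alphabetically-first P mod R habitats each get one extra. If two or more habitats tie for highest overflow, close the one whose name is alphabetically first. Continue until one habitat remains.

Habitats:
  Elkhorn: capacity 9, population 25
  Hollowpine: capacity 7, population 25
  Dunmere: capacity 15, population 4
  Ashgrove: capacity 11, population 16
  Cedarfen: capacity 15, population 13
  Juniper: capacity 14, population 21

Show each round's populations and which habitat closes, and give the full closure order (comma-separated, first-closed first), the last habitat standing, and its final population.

Closure order: Hollowpine, Elkhorn, Juniper, Ashgrove, Cedarfen
Last habitat: Dunmere with 104 animals

Round 1: Ashgrove=16 Cedarfen=13 Dunmere=4 Elkhorn=25 Hollowpine=25 Juniper=21 → close Hollowpine (overflow 18)
  25÷5 = 5 each, +1 to first 0
Round 2: Ashgrove=21 Cedarfen=18 Dunmere=9 Elkhorn=30 Juniper=26 → close Elkhorn (overflow 21)
  30÷4 = 7 each, +1 to first 2
Round 3: Ashgrove=29 Cedarfen=26 Dunmere=16 Juniper=33 → close Juniper (overflow 19)
  33÷3 = 11 each, +1 to first 0
Round 4: Ashgrove=40 Cedarfen=37 Dunmere=27 → close Ashgrove (overflow 29)
  40÷2 = 20 each, +1 to first 0
Round 5: Cedarfen=57 Dunmere=47 → close Cedarfen (overflow 42)
  57÷1 = 57 each, +1 to first 0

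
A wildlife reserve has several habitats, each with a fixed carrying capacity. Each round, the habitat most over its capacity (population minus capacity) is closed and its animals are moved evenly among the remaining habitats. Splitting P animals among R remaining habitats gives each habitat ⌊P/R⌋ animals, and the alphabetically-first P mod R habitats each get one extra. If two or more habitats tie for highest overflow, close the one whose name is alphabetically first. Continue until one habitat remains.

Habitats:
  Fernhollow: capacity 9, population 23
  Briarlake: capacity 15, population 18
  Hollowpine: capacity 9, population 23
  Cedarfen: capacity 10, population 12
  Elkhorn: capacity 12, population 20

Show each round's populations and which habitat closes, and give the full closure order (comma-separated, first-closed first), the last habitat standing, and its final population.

Round 1: Briarlake=18 Cedarfen=12 Elkhorn=20 Fernhollow=23 Hollowpine=23 → close Fernhollow (overflow 14)
  23÷4 = 5 each, +1 to first 3
Round 2: Briarlake=24 Cedarfen=18 Elkhorn=26 Hollowpine=28 → close Hollowpine (overflow 19)
  28÷3 = 9 each, +1 to first 1
Round 3: Briarlake=34 Cedarfen=27 Elkhorn=35 → close Elkhorn (overflow 23)
  35÷2 = 17 each, +1 to first 1
Round 4: Briarlake=52 Cedarfen=44 → close Briarlake (overflow 37)
  52÷1 = 52 each, +1 to first 0

Closure order: Fernhollow, Hollowpine, Elkhorn, Briarlake
Last habitat: Cedarfen with 96 animals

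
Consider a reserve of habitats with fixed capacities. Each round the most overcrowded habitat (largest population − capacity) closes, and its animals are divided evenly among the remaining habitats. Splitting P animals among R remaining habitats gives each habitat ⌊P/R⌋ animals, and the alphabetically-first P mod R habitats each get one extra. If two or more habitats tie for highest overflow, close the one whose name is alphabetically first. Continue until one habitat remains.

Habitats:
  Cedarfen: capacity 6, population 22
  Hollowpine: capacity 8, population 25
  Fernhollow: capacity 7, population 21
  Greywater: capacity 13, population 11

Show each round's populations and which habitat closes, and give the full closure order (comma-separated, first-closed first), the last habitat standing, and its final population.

Closure order: Hollowpine, Cedarfen, Fernhollow
Last habitat: Greywater with 79 animals

Round 1: Cedarfen=22 Fernhollow=21 Greywater=11 Hollowpine=25 → close Hollowpine (overflow 17)
  25÷3 = 8 each, +1 to first 1
Round 2: Cedarfen=31 Fernhollow=29 Greywater=19 → close Cedarfen (overflow 25)
  31÷2 = 15 each, +1 to first 1
Round 3: Fernhollow=45 Greywater=34 → close Fernhollow (overflow 38)
  45÷1 = 45 each, +1 to first 0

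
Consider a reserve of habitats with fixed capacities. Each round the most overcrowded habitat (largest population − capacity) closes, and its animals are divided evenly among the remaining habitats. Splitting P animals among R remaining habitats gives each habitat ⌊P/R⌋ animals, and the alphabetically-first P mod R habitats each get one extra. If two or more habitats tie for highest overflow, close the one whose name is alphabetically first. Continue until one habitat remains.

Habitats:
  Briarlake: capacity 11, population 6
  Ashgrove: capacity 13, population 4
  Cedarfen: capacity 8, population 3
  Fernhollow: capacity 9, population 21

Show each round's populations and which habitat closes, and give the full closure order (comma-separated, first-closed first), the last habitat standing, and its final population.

Closure order: Fernhollow, Briarlake, Cedarfen
Last habitat: Ashgrove with 34 animals

Round 1: Ashgrove=4 Briarlake=6 Cedarfen=3 Fernhollow=21 → close Fernhollow (overflow 12)
  21÷3 = 7 each, +1 to first 0
Round 2: Ashgrove=11 Briarlake=13 Cedarfen=10 → close Briarlake (overflow 2)
  13÷2 = 6 each, +1 to first 1
Round 3: Ashgrove=18 Cedarfen=16 → close Cedarfen (overflow 8)
  16÷1 = 16 each, +1 to first 0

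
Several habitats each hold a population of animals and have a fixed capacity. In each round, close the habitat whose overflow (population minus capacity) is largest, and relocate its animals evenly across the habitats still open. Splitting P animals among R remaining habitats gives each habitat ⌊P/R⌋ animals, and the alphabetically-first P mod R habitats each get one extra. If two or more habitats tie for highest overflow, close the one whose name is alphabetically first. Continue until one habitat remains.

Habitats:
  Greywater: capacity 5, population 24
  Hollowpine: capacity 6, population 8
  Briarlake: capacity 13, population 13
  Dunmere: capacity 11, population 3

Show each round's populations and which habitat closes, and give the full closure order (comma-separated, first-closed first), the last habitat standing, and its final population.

Round 1: Briarlake=13 Dunmere=3 Greywater=24 Hollowpine=8 → close Greywater (overflow 19)
  24÷3 = 8 each, +1 to first 0
Round 2: Briarlake=21 Dunmere=11 Hollowpine=16 → close Hollowpine (overflow 10)
  16÷2 = 8 each, +1 to first 0
Round 3: Briarlake=29 Dunmere=19 → close Briarlake (overflow 16)
  29÷1 = 29 each, +1 to first 0

Closure order: Greywater, Hollowpine, Briarlake
Last habitat: Dunmere with 48 animals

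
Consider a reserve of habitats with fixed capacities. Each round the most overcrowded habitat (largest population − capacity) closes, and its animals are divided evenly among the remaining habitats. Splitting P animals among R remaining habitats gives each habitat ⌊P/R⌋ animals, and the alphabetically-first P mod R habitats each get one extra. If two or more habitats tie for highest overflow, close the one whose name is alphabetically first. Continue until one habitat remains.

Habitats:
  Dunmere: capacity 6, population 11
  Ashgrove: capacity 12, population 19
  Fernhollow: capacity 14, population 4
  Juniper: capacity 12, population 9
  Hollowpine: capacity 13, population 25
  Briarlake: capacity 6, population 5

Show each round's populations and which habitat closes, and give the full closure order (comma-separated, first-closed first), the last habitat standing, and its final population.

Closure order: Hollowpine, Ashgrove, Dunmere, Briarlake, Juniper
Last habitat: Fernhollow with 73 animals

Round 1: Ashgrove=19 Briarlake=5 Dunmere=11 Fernhollow=4 Hollowpine=25 Juniper=9 → close Hollowpine (overflow 12)
  25÷5 = 5 each, +1 to first 0
Round 2: Ashgrove=24 Briarlake=10 Dunmere=16 Fernhollow=9 Juniper=14 → close Ashgrove (overflow 12)
  24÷4 = 6 each, +1 to first 0
Round 3: Briarlake=16 Dunmere=22 Fernhollow=15 Juniper=20 → close Dunmere (overflow 16)
  22÷3 = 7 each, +1 to first 1
Round 4: Briarlake=24 Fernhollow=22 Juniper=27 → close Briarlake (overflow 18)
  24÷2 = 12 each, +1 to first 0
Round 5: Fernhollow=34 Juniper=39 → close Juniper (overflow 27)
  39÷1 = 39 each, +1 to first 0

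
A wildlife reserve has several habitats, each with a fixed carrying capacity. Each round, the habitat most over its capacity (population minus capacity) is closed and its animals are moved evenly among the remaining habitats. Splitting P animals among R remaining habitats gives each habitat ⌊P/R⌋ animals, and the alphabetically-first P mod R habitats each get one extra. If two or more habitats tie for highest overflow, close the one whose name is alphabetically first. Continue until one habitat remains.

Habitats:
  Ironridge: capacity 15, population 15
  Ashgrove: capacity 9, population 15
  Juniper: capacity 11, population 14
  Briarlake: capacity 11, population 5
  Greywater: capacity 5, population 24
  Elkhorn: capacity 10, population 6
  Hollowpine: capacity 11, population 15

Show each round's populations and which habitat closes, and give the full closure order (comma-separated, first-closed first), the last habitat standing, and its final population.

Round 1: Ashgrove=15 Briarlake=5 Elkhorn=6 Greywater=24 Hollowpine=15 Ironridge=15 Juniper=14 → close Greywater (overflow 19)
  24÷6 = 4 each, +1 to first 0
Round 2: Ashgrove=19 Briarlake=9 Elkhorn=10 Hollowpine=19 Ironridge=19 Juniper=18 → close Ashgrove (overflow 10)
  19÷5 = 3 each, +1 to first 4
Round 3: Briarlake=13 Elkhorn=14 Hollowpine=23 Ironridge=23 Juniper=21 → close Hollowpine (overflow 12)
  23÷4 = 5 each, +1 to first 3
Round 4: Briarlake=19 Elkhorn=20 Ironridge=29 Juniper=26 → close Juniper (overflow 15)
  26÷3 = 8 each, +1 to first 2
Round 5: Briarlake=28 Elkhorn=29 Ironridge=37 → close Ironridge (overflow 22)
  37÷2 = 18 each, +1 to first 1
Round 6: Briarlake=47 Elkhorn=47 → close Elkhorn (overflow 37)
  47÷1 = 47 each, +1 to first 0

Closure order: Greywater, Ashgrove, Hollowpine, Juniper, Ironridge, Elkhorn
Last habitat: Briarlake with 94 animals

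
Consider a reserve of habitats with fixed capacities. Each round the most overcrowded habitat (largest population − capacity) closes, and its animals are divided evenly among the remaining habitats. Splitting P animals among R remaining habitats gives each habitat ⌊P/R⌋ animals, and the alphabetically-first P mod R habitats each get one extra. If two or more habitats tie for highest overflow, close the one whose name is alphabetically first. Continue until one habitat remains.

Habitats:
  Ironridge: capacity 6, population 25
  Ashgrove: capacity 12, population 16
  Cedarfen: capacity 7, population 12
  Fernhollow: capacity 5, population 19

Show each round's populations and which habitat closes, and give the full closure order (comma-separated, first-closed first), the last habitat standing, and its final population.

Round 1: Ashgrove=16 Cedarfen=12 Fernhollow=19 Ironridge=25 → close Ironridge (overflow 19)
  25÷3 = 8 each, +1 to first 1
Round 2: Ashgrove=25 Cedarfen=20 Fernhollow=27 → close Fernhollow (overflow 22)
  27÷2 = 13 each, +1 to first 1
Round 3: Ashgrove=39 Cedarfen=33 → close Ashgrove (overflow 27)
  39÷1 = 39 each, +1 to first 0

Closure order: Ironridge, Fernhollow, Ashgrove
Last habitat: Cedarfen with 72 animals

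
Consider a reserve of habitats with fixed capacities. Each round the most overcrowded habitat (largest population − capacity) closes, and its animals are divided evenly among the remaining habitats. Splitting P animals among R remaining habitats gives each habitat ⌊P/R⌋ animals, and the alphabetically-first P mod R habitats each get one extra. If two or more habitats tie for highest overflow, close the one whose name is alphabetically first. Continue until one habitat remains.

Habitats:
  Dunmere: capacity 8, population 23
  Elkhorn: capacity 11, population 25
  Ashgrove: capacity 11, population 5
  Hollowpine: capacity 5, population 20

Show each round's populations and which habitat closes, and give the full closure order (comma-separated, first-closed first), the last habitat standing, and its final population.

Round 1: Ashgrove=5 Dunmere=23 Elkhorn=25 Hollowpine=20 → close Dunmere (overflow 15)
  23÷3 = 7 each, +1 to first 2
Round 2: Ashgrove=13 Elkhorn=33 Hollowpine=27 → close Elkhorn (overflow 22)
  33÷2 = 16 each, +1 to first 1
Round 3: Ashgrove=30 Hollowpine=43 → close Hollowpine (overflow 38)
  43÷1 = 43 each, +1 to first 0

Closure order: Dunmere, Elkhorn, Hollowpine
Last habitat: Ashgrove with 73 animals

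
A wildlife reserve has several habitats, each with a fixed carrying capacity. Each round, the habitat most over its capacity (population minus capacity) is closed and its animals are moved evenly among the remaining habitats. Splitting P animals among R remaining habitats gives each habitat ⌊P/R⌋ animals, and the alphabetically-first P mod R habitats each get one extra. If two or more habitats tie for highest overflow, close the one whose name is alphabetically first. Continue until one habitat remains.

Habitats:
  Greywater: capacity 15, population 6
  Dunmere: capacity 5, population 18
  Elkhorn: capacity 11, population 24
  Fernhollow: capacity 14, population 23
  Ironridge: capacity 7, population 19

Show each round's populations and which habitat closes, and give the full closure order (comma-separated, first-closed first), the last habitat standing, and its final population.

Round 1: Dunmere=18 Elkhorn=24 Fernhollow=23 Greywater=6 Ironridge=19 → close Dunmere (overflow 13)
  18÷4 = 4 each, +1 to first 2
Round 2: Elkhorn=29 Fernhollow=28 Greywater=10 Ironridge=23 → close Elkhorn (overflow 18)
  29÷3 = 9 each, +1 to first 2
Round 3: Fernhollow=38 Greywater=20 Ironridge=32 → close Ironridge (overflow 25)
  32÷2 = 16 each, +1 to first 0
Round 4: Fernhollow=54 Greywater=36 → close Fernhollow (overflow 40)
  54÷1 = 54 each, +1 to first 0

Closure order: Dunmere, Elkhorn, Ironridge, Fernhollow
Last habitat: Greywater with 90 animals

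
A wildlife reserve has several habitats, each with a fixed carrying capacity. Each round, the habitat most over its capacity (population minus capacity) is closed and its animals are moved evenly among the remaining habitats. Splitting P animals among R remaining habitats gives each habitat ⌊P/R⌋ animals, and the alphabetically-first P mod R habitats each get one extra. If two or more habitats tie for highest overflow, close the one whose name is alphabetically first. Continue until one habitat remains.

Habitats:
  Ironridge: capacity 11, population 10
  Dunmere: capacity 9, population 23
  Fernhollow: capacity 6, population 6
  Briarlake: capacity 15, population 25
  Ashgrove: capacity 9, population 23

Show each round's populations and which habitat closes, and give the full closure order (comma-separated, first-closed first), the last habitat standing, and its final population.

Closure order: Ashgrove, Dunmere, Briarlake, Fernhollow
Last habitat: Ironridge with 87 animals

Round 1: Ashgrove=23 Briarlake=25 Dunmere=23 Fernhollow=6 Ironridge=10 → close Ashgrove (overflow 14)
  23÷4 = 5 each, +1 to first 3
Round 2: Briarlake=31 Dunmere=29 Fernhollow=12 Ironridge=15 → close Dunmere (overflow 20)
  29÷3 = 9 each, +1 to first 2
Round 3: Briarlake=41 Fernhollow=22 Ironridge=24 → close Briarlake (overflow 26)
  41÷2 = 20 each, +1 to first 1
Round 4: Fernhollow=43 Ironridge=44 → close Fernhollow (overflow 37)
  43÷1 = 43 each, +1 to first 0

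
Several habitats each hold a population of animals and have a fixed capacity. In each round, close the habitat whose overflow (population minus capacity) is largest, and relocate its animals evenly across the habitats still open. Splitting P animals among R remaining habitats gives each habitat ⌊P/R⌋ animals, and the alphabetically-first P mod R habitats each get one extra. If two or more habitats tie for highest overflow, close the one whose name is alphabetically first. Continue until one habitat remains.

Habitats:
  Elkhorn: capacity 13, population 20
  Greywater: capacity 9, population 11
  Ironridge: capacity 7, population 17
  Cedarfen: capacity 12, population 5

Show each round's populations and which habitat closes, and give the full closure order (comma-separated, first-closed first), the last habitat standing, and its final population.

Closure order: Ironridge, Elkhorn, Greywater
Last habitat: Cedarfen with 53 animals

Round 1: Cedarfen=5 Elkhorn=20 Greywater=11 Ironridge=17 → close Ironridge (overflow 10)
  17÷3 = 5 each, +1 to first 2
Round 2: Cedarfen=11 Elkhorn=26 Greywater=16 → close Elkhorn (overflow 13)
  26÷2 = 13 each, +1 to first 0
Round 3: Cedarfen=24 Greywater=29 → close Greywater (overflow 20)
  29÷1 = 29 each, +1 to first 0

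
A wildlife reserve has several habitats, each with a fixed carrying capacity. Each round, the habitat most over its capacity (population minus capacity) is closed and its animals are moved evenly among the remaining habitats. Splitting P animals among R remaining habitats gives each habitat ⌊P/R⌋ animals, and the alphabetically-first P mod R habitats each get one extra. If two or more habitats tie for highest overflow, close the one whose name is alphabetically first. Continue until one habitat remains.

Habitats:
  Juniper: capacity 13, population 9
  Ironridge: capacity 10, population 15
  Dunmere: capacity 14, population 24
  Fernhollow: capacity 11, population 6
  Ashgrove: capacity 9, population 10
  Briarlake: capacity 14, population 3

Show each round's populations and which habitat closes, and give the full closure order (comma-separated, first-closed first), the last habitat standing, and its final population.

Closure order: Dunmere, Ironridge, Ashgrove, Fernhollow, Juniper
Last habitat: Briarlake with 67 animals

Round 1: Ashgrove=10 Briarlake=3 Dunmere=24 Fernhollow=6 Ironridge=15 Juniper=9 → close Dunmere (overflow 10)
  24÷5 = 4 each, +1 to first 4
Round 2: Ashgrove=15 Briarlake=8 Fernhollow=11 Ironridge=20 Juniper=13 → close Ironridge (overflow 10)
  20÷4 = 5 each, +1 to first 0
Round 3: Ashgrove=20 Briarlake=13 Fernhollow=16 Juniper=18 → close Ashgrove (overflow 11)
  20÷3 = 6 each, +1 to first 2
Round 4: Briarlake=20 Fernhollow=23 Juniper=24 → close Fernhollow (overflow 12)
  23÷2 = 11 each, +1 to first 1
Round 5: Briarlake=32 Juniper=35 → close Juniper (overflow 22)
  35÷1 = 35 each, +1 to first 0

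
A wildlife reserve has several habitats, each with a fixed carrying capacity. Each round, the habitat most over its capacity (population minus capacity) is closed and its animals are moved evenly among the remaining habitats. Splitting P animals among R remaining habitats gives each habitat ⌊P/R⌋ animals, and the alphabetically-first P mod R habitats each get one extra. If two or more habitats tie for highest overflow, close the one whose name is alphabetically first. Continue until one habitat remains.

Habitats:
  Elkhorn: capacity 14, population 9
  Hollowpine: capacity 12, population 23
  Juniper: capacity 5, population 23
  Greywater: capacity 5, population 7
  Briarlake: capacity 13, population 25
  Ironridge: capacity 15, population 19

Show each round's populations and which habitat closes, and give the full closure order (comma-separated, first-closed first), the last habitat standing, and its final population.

Round 1: Briarlake=25 Elkhorn=9 Greywater=7 Hollowpine=23 Ironridge=19 Juniper=23 → close Juniper (overflow 18)
  23÷5 = 4 each, +1 to first 3
Round 2: Briarlake=30 Elkhorn=14 Greywater=12 Hollowpine=27 Ironridge=23 → close Briarlake (overflow 17)
  30÷4 = 7 each, +1 to first 2
Round 3: Elkhorn=22 Greywater=20 Hollowpine=34 Ironridge=30 → close Hollowpine (overflow 22)
  34÷3 = 11 each, +1 to first 1
Round 4: Elkhorn=34 Greywater=31 Ironridge=41 → close Greywater (overflow 26)
  31÷2 = 15 each, +1 to first 1
Round 5: Elkhorn=50 Ironridge=56 → close Ironridge (overflow 41)
  56÷1 = 56 each, +1 to first 0

Closure order: Juniper, Briarlake, Hollowpine, Greywater, Ironridge
Last habitat: Elkhorn with 106 animals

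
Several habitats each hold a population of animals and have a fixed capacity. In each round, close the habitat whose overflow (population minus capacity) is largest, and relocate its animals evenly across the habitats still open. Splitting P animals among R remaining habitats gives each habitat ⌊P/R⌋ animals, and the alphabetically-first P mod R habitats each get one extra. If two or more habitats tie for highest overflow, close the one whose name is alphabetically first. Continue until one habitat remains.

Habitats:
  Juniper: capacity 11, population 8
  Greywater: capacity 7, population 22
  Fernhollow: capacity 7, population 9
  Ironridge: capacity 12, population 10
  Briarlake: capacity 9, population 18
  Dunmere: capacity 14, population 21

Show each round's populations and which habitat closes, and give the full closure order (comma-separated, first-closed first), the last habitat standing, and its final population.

Round 1: Briarlake=18 Dunmere=21 Fernhollow=9 Greywater=22 Ironridge=10 Juniper=8 → close Greywater (overflow 15)
  22÷5 = 4 each, +1 to first 2
Round 2: Briarlake=23 Dunmere=26 Fernhollow=13 Ironridge=14 Juniper=12 → close Briarlake (overflow 14)
  23÷4 = 5 each, +1 to first 3
Round 3: Dunmere=32 Fernhollow=19 Ironridge=20 Juniper=17 → close Dunmere (overflow 18)
  32÷3 = 10 each, +1 to first 2
Round 4: Fernhollow=30 Ironridge=31 Juniper=27 → close Fernhollow (overflow 23)
  30÷2 = 15 each, +1 to first 0
Round 5: Ironridge=46 Juniper=42 → close Ironridge (overflow 34)
  46÷1 = 46 each, +1 to first 0

Closure order: Greywater, Briarlake, Dunmere, Fernhollow, Ironridge
Last habitat: Juniper with 88 animals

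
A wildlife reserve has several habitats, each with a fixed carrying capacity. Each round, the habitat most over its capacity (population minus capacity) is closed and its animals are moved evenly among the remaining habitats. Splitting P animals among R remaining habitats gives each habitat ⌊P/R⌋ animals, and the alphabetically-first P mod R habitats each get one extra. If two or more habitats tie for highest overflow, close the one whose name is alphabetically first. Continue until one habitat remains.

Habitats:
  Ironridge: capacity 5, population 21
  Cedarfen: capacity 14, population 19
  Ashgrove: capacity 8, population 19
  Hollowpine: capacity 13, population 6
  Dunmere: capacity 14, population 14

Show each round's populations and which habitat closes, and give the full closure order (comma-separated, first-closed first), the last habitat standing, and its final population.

Round 1: Ashgrove=19 Cedarfen=19 Dunmere=14 Hollowpine=6 Ironridge=21 → close Ironridge (overflow 16)
  21÷4 = 5 each, +1 to first 1
Round 2: Ashgrove=25 Cedarfen=24 Dunmere=19 Hollowpine=11 → close Ashgrove (overflow 17)
  25÷3 = 8 each, +1 to first 1
Round 3: Cedarfen=33 Dunmere=27 Hollowpine=19 → close Cedarfen (overflow 19)
  33÷2 = 16 each, +1 to first 1
Round 4: Dunmere=44 Hollowpine=35 → close Dunmere (overflow 30)
  44÷1 = 44 each, +1 to first 0

Closure order: Ironridge, Ashgrove, Cedarfen, Dunmere
Last habitat: Hollowpine with 79 animals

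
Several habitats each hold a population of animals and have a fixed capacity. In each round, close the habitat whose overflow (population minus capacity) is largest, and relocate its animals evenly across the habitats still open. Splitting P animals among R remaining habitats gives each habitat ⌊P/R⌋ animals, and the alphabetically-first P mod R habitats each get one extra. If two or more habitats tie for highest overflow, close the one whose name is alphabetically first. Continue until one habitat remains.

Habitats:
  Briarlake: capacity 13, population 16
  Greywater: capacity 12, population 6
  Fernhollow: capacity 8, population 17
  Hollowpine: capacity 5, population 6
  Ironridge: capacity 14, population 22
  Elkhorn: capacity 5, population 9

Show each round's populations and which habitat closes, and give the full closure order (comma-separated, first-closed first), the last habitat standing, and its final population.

Round 1: Briarlake=16 Elkhorn=9 Fernhollow=17 Greywater=6 Hollowpine=6 Ironridge=22 → close Fernhollow (overflow 9)
  17÷5 = 3 each, +1 to first 2
Round 2: Briarlake=20 Elkhorn=13 Greywater=9 Hollowpine=9 Ironridge=25 → close Ironridge (overflow 11)
  25÷4 = 6 each, +1 to first 1
Round 3: Briarlake=27 Elkhorn=19 Greywater=15 Hollowpine=15 → close Briarlake (overflow 14)
  27÷3 = 9 each, +1 to first 0
Round 4: Elkhorn=28 Greywater=24 Hollowpine=24 → close Elkhorn (overflow 23)
  28÷2 = 14 each, +1 to first 0
Round 5: Greywater=38 Hollowpine=38 → close Hollowpine (overflow 33)
  38÷1 = 38 each, +1 to first 0

Closure order: Fernhollow, Ironridge, Briarlake, Elkhorn, Hollowpine
Last habitat: Greywater with 76 animals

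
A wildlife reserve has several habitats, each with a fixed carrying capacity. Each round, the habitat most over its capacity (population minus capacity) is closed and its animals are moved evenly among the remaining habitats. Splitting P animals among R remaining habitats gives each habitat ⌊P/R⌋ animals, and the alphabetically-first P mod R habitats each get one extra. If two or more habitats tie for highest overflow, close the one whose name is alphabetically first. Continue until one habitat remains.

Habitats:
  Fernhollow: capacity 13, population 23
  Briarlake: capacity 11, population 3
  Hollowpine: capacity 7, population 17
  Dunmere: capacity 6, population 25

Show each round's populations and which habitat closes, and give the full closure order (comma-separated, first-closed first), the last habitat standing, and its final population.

Round 1: Briarlake=3 Dunmere=25 Fernhollow=23 Hollowpine=17 → close Dunmere (overflow 19)
  25÷3 = 8 each, +1 to first 1
Round 2: Briarlake=12 Fernhollow=31 Hollowpine=25 → close Fernhollow (overflow 18)
  31÷2 = 15 each, +1 to first 1
Round 3: Briarlake=28 Hollowpine=40 → close Hollowpine (overflow 33)
  40÷1 = 40 each, +1 to first 0

Closure order: Dunmere, Fernhollow, Hollowpine
Last habitat: Briarlake with 68 animals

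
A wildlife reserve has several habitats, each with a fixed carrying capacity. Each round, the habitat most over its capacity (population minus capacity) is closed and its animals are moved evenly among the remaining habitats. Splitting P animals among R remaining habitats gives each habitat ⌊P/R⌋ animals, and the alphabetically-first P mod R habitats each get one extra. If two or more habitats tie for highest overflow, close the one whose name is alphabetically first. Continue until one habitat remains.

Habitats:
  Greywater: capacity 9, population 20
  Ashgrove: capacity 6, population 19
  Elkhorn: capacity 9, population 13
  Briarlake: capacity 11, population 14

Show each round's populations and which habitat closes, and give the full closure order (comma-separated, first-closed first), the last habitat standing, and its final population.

Round 1: Ashgrove=19 Briarlake=14 Elkhorn=13 Greywater=20 → close Ashgrove (overflow 13)
  19÷3 = 6 each, +1 to first 1
Round 2: Briarlake=21 Elkhorn=19 Greywater=26 → close Greywater (overflow 17)
  26÷2 = 13 each, +1 to first 0
Round 3: Briarlake=34 Elkhorn=32 → close Briarlake (overflow 23)
  34÷1 = 34 each, +1 to first 0

Closure order: Ashgrove, Greywater, Briarlake
Last habitat: Elkhorn with 66 animals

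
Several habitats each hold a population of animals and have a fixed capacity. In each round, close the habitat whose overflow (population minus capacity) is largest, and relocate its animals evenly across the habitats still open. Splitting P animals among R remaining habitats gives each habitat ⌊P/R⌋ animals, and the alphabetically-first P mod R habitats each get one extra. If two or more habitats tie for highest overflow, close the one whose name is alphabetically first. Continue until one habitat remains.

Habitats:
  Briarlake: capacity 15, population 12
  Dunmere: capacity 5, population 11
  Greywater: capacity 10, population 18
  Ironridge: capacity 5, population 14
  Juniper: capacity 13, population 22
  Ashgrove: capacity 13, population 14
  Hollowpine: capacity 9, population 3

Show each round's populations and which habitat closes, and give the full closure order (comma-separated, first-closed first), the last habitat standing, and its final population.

Closure order: Ironridge, Juniper, Greywater, Dunmere, Ashgrove, Briarlake
Last habitat: Hollowpine with 94 animals

Round 1: Ashgrove=14 Briarlake=12 Dunmere=11 Greywater=18 Hollowpine=3 Ironridge=14 Juniper=22 → close Ironridge (overflow 9)
  14÷6 = 2 each, +1 to first 2
Round 2: Ashgrove=17 Briarlake=15 Dunmere=13 Greywater=20 Hollowpine=5 Juniper=24 → close Juniper (overflow 11)
  24÷5 = 4 each, +1 to first 4
Round 3: Ashgrove=22 Briarlake=20 Dunmere=18 Greywater=25 Hollowpine=9 → close Greywater (overflow 15)
  25÷4 = 6 each, +1 to first 1
Round 4: Ashgrove=29 Briarlake=26 Dunmere=24 Hollowpine=15 → close Dunmere (overflow 19)
  24÷3 = 8 each, +1 to first 0
Round 5: Ashgrove=37 Briarlake=34 Hollowpine=23 → close Ashgrove (overflow 24)
  37÷2 = 18 each, +1 to first 1
Round 6: Briarlake=53 Hollowpine=41 → close Briarlake (overflow 38)
  53÷1 = 53 each, +1 to first 0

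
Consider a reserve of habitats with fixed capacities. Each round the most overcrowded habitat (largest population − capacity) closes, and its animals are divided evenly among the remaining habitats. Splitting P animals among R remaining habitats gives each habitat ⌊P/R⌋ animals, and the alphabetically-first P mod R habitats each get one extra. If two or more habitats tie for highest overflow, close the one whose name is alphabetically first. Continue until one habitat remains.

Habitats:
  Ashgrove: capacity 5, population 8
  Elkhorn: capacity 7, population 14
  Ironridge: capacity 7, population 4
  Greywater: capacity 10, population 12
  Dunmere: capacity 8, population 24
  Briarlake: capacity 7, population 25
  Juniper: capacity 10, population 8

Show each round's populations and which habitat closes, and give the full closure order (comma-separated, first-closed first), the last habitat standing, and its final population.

Closure order: Briarlake, Dunmere, Elkhorn, Ashgrove, Greywater, Ironridge
Last habitat: Juniper with 95 animals

Round 1: Ashgrove=8 Briarlake=25 Dunmere=24 Elkhorn=14 Greywater=12 Ironridge=4 Juniper=8 → close Briarlake (overflow 18)
  25÷6 = 4 each, +1 to first 1
Round 2: Ashgrove=13 Dunmere=28 Elkhorn=18 Greywater=16 Ironridge=8 Juniper=12 → close Dunmere (overflow 20)
  28÷5 = 5 each, +1 to first 3
Round 3: Ashgrove=19 Elkhorn=24 Greywater=22 Ironridge=13 Juniper=17 → close Elkhorn (overflow 17)
  24÷4 = 6 each, +1 to first 0
Round 4: Ashgrove=25 Greywater=28 Ironridge=19 Juniper=23 → close Ashgrove (overflow 20)
  25÷3 = 8 each, +1 to first 1
Round 5: Greywater=37 Ironridge=27 Juniper=31 → close Greywater (overflow 27)
  37÷2 = 18 each, +1 to first 1
Round 6: Ironridge=46 Juniper=49 → close Ironridge (overflow 39)
  46÷1 = 46 each, +1 to first 0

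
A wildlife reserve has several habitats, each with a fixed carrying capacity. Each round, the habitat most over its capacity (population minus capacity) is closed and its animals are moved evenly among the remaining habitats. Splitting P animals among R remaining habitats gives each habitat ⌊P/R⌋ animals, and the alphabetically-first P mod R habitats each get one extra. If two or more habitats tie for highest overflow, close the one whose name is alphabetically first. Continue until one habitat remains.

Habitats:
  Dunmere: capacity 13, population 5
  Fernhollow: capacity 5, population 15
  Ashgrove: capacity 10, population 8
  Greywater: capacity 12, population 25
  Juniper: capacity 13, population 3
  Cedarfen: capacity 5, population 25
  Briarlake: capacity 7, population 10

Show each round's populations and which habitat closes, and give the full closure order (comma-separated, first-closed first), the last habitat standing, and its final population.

Closure order: Cedarfen, Greywater, Fernhollow, Briarlake, Ashgrove, Dunmere
Last habitat: Juniper with 91 animals

Round 1: Ashgrove=8 Briarlake=10 Cedarfen=25 Dunmere=5 Fernhollow=15 Greywater=25 Juniper=3 → close Cedarfen (overflow 20)
  25÷6 = 4 each, +1 to first 1
Round 2: Ashgrove=13 Briarlake=14 Dunmere=9 Fernhollow=19 Greywater=29 Juniper=7 → close Greywater (overflow 17)
  29÷5 = 5 each, +1 to first 4
Round 3: Ashgrove=19 Briarlake=20 Dunmere=15 Fernhollow=25 Juniper=12 → close Fernhollow (overflow 20)
  25÷4 = 6 each, +1 to first 1
Round 4: Ashgrove=26 Briarlake=26 Dunmere=21 Juniper=18 → close Briarlake (overflow 19)
  26÷3 = 8 each, +1 to first 2
Round 5: Ashgrove=35 Dunmere=30 Juniper=26 → close Ashgrove (overflow 25)
  35÷2 = 17 each, +1 to first 1
Round 6: Dunmere=48 Juniper=43 → close Dunmere (overflow 35)
  48÷1 = 48 each, +1 to first 0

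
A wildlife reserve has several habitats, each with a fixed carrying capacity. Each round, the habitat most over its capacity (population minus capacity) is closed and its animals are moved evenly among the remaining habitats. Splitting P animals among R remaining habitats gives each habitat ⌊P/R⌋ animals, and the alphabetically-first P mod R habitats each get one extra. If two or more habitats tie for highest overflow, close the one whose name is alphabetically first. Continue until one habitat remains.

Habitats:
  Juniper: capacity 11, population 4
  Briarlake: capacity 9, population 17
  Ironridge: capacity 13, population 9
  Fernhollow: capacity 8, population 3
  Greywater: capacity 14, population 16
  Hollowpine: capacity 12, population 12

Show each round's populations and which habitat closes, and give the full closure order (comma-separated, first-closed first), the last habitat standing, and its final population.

Closure order: Briarlake, Greywater, Hollowpine, Fernhollow, Ironridge
Last habitat: Juniper with 61 animals

Round 1: Briarlake=17 Fernhollow=3 Greywater=16 Hollowpine=12 Ironridge=9 Juniper=4 → close Briarlake (overflow 8)
  17÷5 = 3 each, +1 to first 2
Round 2: Fernhollow=7 Greywater=20 Hollowpine=15 Ironridge=12 Juniper=7 → close Greywater (overflow 6)
  20÷4 = 5 each, +1 to first 0
Round 3: Fernhollow=12 Hollowpine=20 Ironridge=17 Juniper=12 → close Hollowpine (overflow 8)
  20÷3 = 6 each, +1 to first 2
Round 4: Fernhollow=19 Ironridge=24 Juniper=18 → close Fernhollow (overflow 11)
  19÷2 = 9 each, +1 to first 1
Round 5: Ironridge=34 Juniper=27 → close Ironridge (overflow 21)
  34÷1 = 34 each, +1 to first 0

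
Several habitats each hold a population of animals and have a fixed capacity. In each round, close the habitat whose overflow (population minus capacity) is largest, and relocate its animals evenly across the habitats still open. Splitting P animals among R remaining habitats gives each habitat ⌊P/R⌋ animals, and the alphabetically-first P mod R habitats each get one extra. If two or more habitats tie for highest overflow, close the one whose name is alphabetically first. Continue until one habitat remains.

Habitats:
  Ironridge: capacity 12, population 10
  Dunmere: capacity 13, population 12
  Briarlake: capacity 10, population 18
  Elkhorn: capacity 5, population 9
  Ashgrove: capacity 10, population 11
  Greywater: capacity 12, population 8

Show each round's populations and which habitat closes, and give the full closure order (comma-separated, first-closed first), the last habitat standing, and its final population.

Round 1: Ashgrove=11 Briarlake=18 Dunmere=12 Elkhorn=9 Greywater=8 Ironridge=10 → close Briarlake (overflow 8)
  18÷5 = 3 each, +1 to first 3
Round 2: Ashgrove=15 Dunmere=16 Elkhorn=13 Greywater=11 Ironridge=13 → close Elkhorn (overflow 8)
  13÷4 = 3 each, +1 to first 1
Round 3: Ashgrove=19 Dunmere=19 Greywater=14 Ironridge=16 → close Ashgrove (overflow 9)
  19÷3 = 6 each, +1 to first 1
Round 4: Dunmere=26 Greywater=20 Ironridge=22 → close Dunmere (overflow 13)
  26÷2 = 13 each, +1 to first 0
Round 5: Greywater=33 Ironridge=35 → close Ironridge (overflow 23)
  35÷1 = 35 each, +1 to first 0

Closure order: Briarlake, Elkhorn, Ashgrove, Dunmere, Ironridge
Last habitat: Greywater with 68 animals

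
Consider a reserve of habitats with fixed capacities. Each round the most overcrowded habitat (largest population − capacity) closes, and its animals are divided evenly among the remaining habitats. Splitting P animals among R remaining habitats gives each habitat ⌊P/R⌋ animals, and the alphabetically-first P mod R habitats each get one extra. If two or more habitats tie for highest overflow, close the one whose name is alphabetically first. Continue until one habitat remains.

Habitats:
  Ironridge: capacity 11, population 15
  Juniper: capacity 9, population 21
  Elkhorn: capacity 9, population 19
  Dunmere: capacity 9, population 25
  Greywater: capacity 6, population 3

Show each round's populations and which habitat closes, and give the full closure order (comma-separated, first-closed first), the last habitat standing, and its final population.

Closure order: Dunmere, Juniper, Elkhorn, Ironridge
Last habitat: Greywater with 83 animals

Round 1: Dunmere=25 Elkhorn=19 Greywater=3 Ironridge=15 Juniper=21 → close Dunmere (overflow 16)
  25÷4 = 6 each, +1 to first 1
Round 2: Elkhorn=26 Greywater=9 Ironridge=21 Juniper=27 → close Juniper (overflow 18)
  27÷3 = 9 each, +1 to first 0
Round 3: Elkhorn=35 Greywater=18 Ironridge=30 → close Elkhorn (overflow 26)
  35÷2 = 17 each, +1 to first 1
Round 4: Greywater=36 Ironridge=47 → close Ironridge (overflow 36)
  47÷1 = 47 each, +1 to first 0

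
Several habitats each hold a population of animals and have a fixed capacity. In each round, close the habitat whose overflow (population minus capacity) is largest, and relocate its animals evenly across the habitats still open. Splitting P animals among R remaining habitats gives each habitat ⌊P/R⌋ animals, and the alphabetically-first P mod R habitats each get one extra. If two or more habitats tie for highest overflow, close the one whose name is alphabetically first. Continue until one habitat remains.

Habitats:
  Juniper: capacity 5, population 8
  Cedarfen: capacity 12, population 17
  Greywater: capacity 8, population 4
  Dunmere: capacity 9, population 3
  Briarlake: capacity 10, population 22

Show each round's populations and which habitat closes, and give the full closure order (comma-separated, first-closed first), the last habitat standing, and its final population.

Closure order: Briarlake, Cedarfen, Juniper, Greywater
Last habitat: Dunmere with 54 animals

Round 1: Briarlake=22 Cedarfen=17 Dunmere=3 Greywater=4 Juniper=8 → close Briarlake (overflow 12)
  22÷4 = 5 each, +1 to first 2
Round 2: Cedarfen=23 Dunmere=9 Greywater=9 Juniper=13 → close Cedarfen (overflow 11)
  23÷3 = 7 each, +1 to first 2
Round 3: Dunmere=17 Greywater=17 Juniper=20 → close Juniper (overflow 15)
  20÷2 = 10 each, +1 to first 0
Round 4: Dunmere=27 Greywater=27 → close Greywater (overflow 19)
  27÷1 = 27 each, +1 to first 0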